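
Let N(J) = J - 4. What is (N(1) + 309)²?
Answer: 93636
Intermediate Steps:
N(J) = -4 + J
(N(1) + 309)² = ((-4 + 1) + 309)² = (-3 + 309)² = 306² = 93636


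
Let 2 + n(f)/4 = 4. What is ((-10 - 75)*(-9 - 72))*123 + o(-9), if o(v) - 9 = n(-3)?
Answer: 846872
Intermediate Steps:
n(f) = 8 (n(f) = -8 + 4*4 = -8 + 16 = 8)
o(v) = 17 (o(v) = 9 + 8 = 17)
((-10 - 75)*(-9 - 72))*123 + o(-9) = ((-10 - 75)*(-9 - 72))*123 + 17 = -85*(-81)*123 + 17 = 6885*123 + 17 = 846855 + 17 = 846872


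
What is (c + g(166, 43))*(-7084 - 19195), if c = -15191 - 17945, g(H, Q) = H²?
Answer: 146636820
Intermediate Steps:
c = -33136
(c + g(166, 43))*(-7084 - 19195) = (-33136 + 166²)*(-7084 - 19195) = (-33136 + 27556)*(-26279) = -5580*(-26279) = 146636820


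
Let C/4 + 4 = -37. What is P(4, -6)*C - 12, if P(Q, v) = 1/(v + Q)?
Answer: 70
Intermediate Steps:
C = -164 (C = -16 + 4*(-37) = -16 - 148 = -164)
P(Q, v) = 1/(Q + v)
P(4, -6)*C - 12 = -164/(4 - 6) - 12 = -164/(-2) - 12 = -½*(-164) - 12 = 82 - 12 = 70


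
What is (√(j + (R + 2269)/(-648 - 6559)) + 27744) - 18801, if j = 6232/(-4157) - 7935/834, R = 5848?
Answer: 8943 + I*√842113578285264882698/8328740722 ≈ 8943.0 + 3.4842*I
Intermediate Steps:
j = -12727761/1155646 (j = 6232*(-1/4157) - 7935*1/834 = -6232/4157 - 2645/278 = -12727761/1155646 ≈ -11.014)
(√(j + (R + 2269)/(-648 - 6559)) + 27744) - 18801 = (√(-12727761/1155646 + (5848 + 2269)/(-648 - 6559)) + 27744) - 18801 = (√(-12727761/1155646 + 8117/(-7207)) + 27744) - 18801 = (√(-12727761/1155646 + 8117*(-1/7207)) + 27744) - 18801 = (√(-12727761/1155646 - 8117/7207) + 27744) - 18801 = (√(-101109352109/8328740722) + 27744) - 18801 = (I*√842113578285264882698/8328740722 + 27744) - 18801 = (27744 + I*√842113578285264882698/8328740722) - 18801 = 8943 + I*√842113578285264882698/8328740722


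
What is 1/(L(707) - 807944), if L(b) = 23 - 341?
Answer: -1/808262 ≈ -1.2372e-6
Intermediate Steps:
L(b) = -318
1/(L(707) - 807944) = 1/(-318 - 807944) = 1/(-808262) = -1/808262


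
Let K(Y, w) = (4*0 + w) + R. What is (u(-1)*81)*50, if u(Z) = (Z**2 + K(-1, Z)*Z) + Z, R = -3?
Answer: 16200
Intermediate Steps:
K(Y, w) = -3 + w (K(Y, w) = (4*0 + w) - 3 = (0 + w) - 3 = w - 3 = -3 + w)
u(Z) = Z + Z**2 + Z*(-3 + Z) (u(Z) = (Z**2 + (-3 + Z)*Z) + Z = (Z**2 + Z*(-3 + Z)) + Z = Z + Z**2 + Z*(-3 + Z))
(u(-1)*81)*50 = ((2*(-1)*(-1 - 1))*81)*50 = ((2*(-1)*(-2))*81)*50 = (4*81)*50 = 324*50 = 16200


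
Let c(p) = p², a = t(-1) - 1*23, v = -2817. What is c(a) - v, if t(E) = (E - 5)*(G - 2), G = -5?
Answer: 3178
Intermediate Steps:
t(E) = 35 - 7*E (t(E) = (E - 5)*(-5 - 2) = (-5 + E)*(-7) = 35 - 7*E)
a = 19 (a = (35 - 7*(-1)) - 1*23 = (35 + 7) - 23 = 42 - 23 = 19)
c(a) - v = 19² - 1*(-2817) = 361 + 2817 = 3178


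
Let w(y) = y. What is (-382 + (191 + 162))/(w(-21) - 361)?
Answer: 29/382 ≈ 0.075916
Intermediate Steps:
(-382 + (191 + 162))/(w(-21) - 361) = (-382 + (191 + 162))/(-21 - 361) = (-382 + 353)/(-382) = -29*(-1/382) = 29/382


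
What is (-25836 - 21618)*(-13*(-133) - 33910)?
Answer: 1527117174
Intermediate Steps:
(-25836 - 21618)*(-13*(-133) - 33910) = -47454*(1729 - 33910) = -47454*(-32181) = 1527117174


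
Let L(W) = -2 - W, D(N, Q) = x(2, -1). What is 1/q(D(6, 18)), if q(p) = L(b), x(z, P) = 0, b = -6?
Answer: ¼ ≈ 0.25000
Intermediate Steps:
D(N, Q) = 0
q(p) = 4 (q(p) = -2 - 1*(-6) = -2 + 6 = 4)
1/q(D(6, 18)) = 1/4 = ¼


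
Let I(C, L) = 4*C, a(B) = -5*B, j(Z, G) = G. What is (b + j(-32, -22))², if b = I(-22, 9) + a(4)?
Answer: 16900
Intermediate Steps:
b = -108 (b = 4*(-22) - 5*4 = -88 - 20 = -108)
(b + j(-32, -22))² = (-108 - 22)² = (-130)² = 16900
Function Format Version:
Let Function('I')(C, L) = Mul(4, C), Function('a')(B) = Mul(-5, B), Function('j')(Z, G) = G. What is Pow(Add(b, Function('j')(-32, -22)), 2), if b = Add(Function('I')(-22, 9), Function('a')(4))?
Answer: 16900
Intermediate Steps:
b = -108 (b = Add(Mul(4, -22), Mul(-5, 4)) = Add(-88, -20) = -108)
Pow(Add(b, Function('j')(-32, -22)), 2) = Pow(Add(-108, -22), 2) = Pow(-130, 2) = 16900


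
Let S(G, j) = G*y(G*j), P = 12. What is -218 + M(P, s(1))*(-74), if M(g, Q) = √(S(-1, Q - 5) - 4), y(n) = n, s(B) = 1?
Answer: -218 - 148*I*√2 ≈ -218.0 - 209.3*I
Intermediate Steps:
S(G, j) = j*G² (S(G, j) = G*(G*j) = j*G²)
M(g, Q) = √(-9 + Q) (M(g, Q) = √((Q - 5)*(-1)² - 4) = √((-5 + Q)*1 - 4) = √((-5 + Q) - 4) = √(-9 + Q))
-218 + M(P, s(1))*(-74) = -218 + √(-9 + 1)*(-74) = -218 + √(-8)*(-74) = -218 + (2*I*√2)*(-74) = -218 - 148*I*√2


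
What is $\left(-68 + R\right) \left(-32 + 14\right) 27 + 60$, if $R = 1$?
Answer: $32622$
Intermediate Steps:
$\left(-68 + R\right) \left(-32 + 14\right) 27 + 60 = \left(-68 + 1\right) \left(-32 + 14\right) 27 + 60 = \left(-67\right) \left(-18\right) 27 + 60 = 1206 \cdot 27 + 60 = 32562 + 60 = 32622$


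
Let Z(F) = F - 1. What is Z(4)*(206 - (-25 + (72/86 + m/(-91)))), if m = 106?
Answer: 2715555/3913 ≈ 693.98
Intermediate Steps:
Z(F) = -1 + F
Z(4)*(206 - (-25 + (72/86 + m/(-91)))) = (-1 + 4)*(206 - (-25 + (72/86 + 106/(-91)))) = 3*(206 - (-25 + (72*(1/86) + 106*(-1/91)))) = 3*(206 - (-25 + (36/43 - 106/91))) = 3*(206 - (-25 - 1282/3913)) = 3*(206 - 1*(-99107/3913)) = 3*(206 + 99107/3913) = 3*(905185/3913) = 2715555/3913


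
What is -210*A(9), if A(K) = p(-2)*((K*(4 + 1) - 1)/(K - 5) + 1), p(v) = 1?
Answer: -2520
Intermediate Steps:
A(K) = 1 + (-1 + 5*K)/(-5 + K) (A(K) = 1*((K*(4 + 1) - 1)/(K - 5) + 1) = 1*((K*5 - 1)/(-5 + K) + 1) = 1*((5*K - 1)/(-5 + K) + 1) = 1*((-1 + 5*K)/(-5 + K) + 1) = 1*(1 + (-1 + 5*K)/(-5 + K)) = 1 + (-1 + 5*K)/(-5 + K))
-210*A(9) = -1260*(-1 + 9)/(-5 + 9) = -1260*8/4 = -210*12 = -2520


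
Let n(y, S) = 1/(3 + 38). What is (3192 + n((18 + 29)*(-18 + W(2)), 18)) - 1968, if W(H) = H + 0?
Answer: 50185/41 ≈ 1224.0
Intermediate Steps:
W(H) = H
n(y, S) = 1/41
(3192 + n((18 + 29)*(-18 + W(2)), 18)) - 1968 = (3192 + 1/41) - 1968 = 130873/41 - 1968 = 50185/41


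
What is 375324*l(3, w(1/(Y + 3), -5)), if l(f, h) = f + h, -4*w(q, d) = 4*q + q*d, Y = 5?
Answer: 9101607/8 ≈ 1.1377e+6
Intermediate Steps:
w(q, d) = -q - d*q/4 (w(q, d) = -(4*q + q*d)/4 = -(4*q + d*q)/4 = -q - d*q/4)
375324*l(3, w(1/(Y + 3), -5)) = 375324*(3 - (4 - 5)/(4*(5 + 3))) = 375324*(3 - ¼*(-1)/8) = 375324*(3 - ¼*⅛*(-1)) = 375324*(3 + 1/32) = 375324*(97/32) = 9101607/8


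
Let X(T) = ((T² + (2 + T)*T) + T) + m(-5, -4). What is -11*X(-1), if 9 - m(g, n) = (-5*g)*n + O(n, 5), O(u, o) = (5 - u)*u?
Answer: -1584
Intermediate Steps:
O(u, o) = u*(5 - u)
m(g, n) = 9 - n*(5 - n) + 5*g*n (m(g, n) = 9 - ((-5*g)*n + n*(5 - n)) = 9 - (-5*g*n + n*(5 - n)) = 9 - (n*(5 - n) - 5*g*n) = 9 + (-n*(5 - n) + 5*g*n) = 9 - n*(5 - n) + 5*g*n)
X(T) = 145 + T + T² + T*(2 + T) (X(T) = ((T² + (2 + T)*T) + T) + (9 - 4*(-5 - 4) + 5*(-5)*(-4)) = ((T² + T*(2 + T)) + T) + (9 - 4*(-9) + 100) = (T + T² + T*(2 + T)) + (9 + 36 + 100) = (T + T² + T*(2 + T)) + 145 = 145 + T + T² + T*(2 + T))
-11*X(-1) = -11*(145 + 2*(-1)² + 3*(-1)) = -11*(145 + 2*1 - 3) = -11*(145 + 2 - 3) = -11*144 = -1584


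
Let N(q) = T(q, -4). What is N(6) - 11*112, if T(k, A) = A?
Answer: -1236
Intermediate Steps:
N(q) = -4
N(6) - 11*112 = -4 - 11*112 = -4 - 1232 = -1236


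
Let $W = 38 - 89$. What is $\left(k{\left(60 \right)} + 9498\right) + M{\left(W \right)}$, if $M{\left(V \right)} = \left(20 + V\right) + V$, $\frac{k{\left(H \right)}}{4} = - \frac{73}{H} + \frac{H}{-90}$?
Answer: $\frac{141127}{15} \approx 9408.5$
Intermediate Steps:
$k{\left(H \right)} = - \frac{292}{H} - \frac{2 H}{45}$ ($k{\left(H \right)} = 4 \left(- \frac{73}{H} + \frac{H}{-90}\right) = 4 \left(- \frac{73}{H} + H \left(- \frac{1}{90}\right)\right) = 4 \left(- \frac{73}{H} - \frac{H}{90}\right) = - \frac{292}{H} - \frac{2 H}{45}$)
$W = -51$ ($W = 38 - 89 = -51$)
$M{\left(V \right)} = 20 + 2 V$
$\left(k{\left(60 \right)} + 9498\right) + M{\left(W \right)} = \left(\left(- \frac{292}{60} - \frac{8}{3}\right) + 9498\right) + \left(20 + 2 \left(-51\right)\right) = \left(\left(\left(-292\right) \frac{1}{60} - \frac{8}{3}\right) + 9498\right) + \left(20 - 102\right) = \left(\left(- \frac{73}{15} - \frac{8}{3}\right) + 9498\right) - 82 = \left(- \frac{113}{15} + 9498\right) - 82 = \frac{142357}{15} - 82 = \frac{141127}{15}$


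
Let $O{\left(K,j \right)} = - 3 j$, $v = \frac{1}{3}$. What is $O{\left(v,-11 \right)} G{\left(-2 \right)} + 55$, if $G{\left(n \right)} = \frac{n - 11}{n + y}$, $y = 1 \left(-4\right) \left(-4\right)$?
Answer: $\frac{341}{14} \approx 24.357$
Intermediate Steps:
$y = 16$ ($y = \left(-4\right) \left(-4\right) = 16$)
$v = \frac{1}{3} \approx 0.33333$
$G{\left(n \right)} = \frac{-11 + n}{16 + n}$ ($G{\left(n \right)} = \frac{n - 11}{n + 16} = \frac{-11 + n}{16 + n}$)
$O{\left(v,-11 \right)} G{\left(-2 \right)} + 55 = \left(-3\right) \left(-11\right) \frac{-11 - 2}{16 - 2} + 55 = 33 \cdot \frac{1}{14} \left(-13\right) + 55 = 33 \left(- \frac{13}{14}\right) + 55 = - \frac{429}{14} + 55 = \frac{341}{14}$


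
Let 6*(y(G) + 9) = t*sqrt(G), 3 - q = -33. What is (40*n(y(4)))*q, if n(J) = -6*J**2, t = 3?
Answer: -552960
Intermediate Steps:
q = 36 (q = 3 - 1*(-33) = 3 + 33 = 36)
y(G) = -9 + sqrt(G)/2 (y(G) = -9 + (3*sqrt(G))/6 = -9 + sqrt(G)/2)
(40*n(y(4)))*q = (40*(-6*(-9 + sqrt(4)/2)**2))*36 = (40*(-6*(-9 + (1/2)*2)**2))*36 = (40*(-6*(-9 + 1)**2))*36 = (40*(-6*(-8)**2))*36 = (40*(-6*64))*36 = (40*(-384))*36 = -15360*36 = -552960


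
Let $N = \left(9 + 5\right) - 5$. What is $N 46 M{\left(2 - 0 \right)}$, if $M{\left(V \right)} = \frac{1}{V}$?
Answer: $207$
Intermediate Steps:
$N = 9$ ($N = 14 - 5 = 9$)
$N 46 M{\left(2 - 0 \right)} = 9 \frac{46}{2 - 0} = 9 \frac{46}{2 + 0} = 9 \cdot \frac{46}{2} = 9 \cdot 46 \cdot \frac{1}{2} = 9 \cdot 23 = 207$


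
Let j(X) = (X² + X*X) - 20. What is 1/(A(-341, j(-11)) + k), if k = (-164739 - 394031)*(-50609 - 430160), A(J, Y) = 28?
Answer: 1/268639294158 ≈ 3.7225e-12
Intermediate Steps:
j(X) = -20 + 2*X² (j(X) = (X² + X²) - 20 = 2*X² - 20 = -20 + 2*X²)
k = 268639294130 (k = -558770*(-480769) = 268639294130)
1/(A(-341, j(-11)) + k) = 1/(28 + 268639294130) = 1/268639294158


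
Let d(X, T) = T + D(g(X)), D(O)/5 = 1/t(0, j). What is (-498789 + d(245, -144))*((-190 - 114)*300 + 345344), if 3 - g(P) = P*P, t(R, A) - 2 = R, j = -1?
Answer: -126800192992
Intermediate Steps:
t(R, A) = 2 + R
g(P) = 3 - P**2 (g(P) = 3 - P*P = 3 - P**2)
D(O) = 5/2 (D(O) = 5/(2 + 0) = 5/2)
d(X, T) = 5/2 + T (d(X, T) = T + 5/2 = 5/2 + T)
(-498789 + d(245, -144))*((-190 - 114)*300 + 345344) = (-498789 + (5/2 - 144))*((-190 - 114)*300 + 345344) = (-498789 - 283/2)*(-304*300 + 345344) = -997861*(-91200 + 345344)/2 = -997861/2*254144 = -126800192992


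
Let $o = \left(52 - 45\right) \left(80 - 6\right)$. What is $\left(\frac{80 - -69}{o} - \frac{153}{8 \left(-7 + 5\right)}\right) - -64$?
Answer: $\frac{306035}{4144} \approx 73.85$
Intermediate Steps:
$o = 518$ ($o = 7 \cdot 74 = 518$)
$\left(\frac{80 - -69}{o} - \frac{153}{8 \left(-7 + 5\right)}\right) - -64 = \left(\frac{80 - -69}{518} - \frac{153}{8 \left(-7 + 5\right)}\right) - -64 = \left(\left(80 + 69\right) \frac{1}{518} - \frac{153}{8 \left(-2\right)}\right) + 64 = \left(149 \cdot \frac{1}{518} - \frac{153}{-16}\right) + 64 = \left(\frac{149}{518} - - \frac{153}{16}\right) + 64 = \left(\frac{149}{518} + \frac{153}{16}\right) + 64 = \frac{40819}{4144} + 64 = \frac{306035}{4144}$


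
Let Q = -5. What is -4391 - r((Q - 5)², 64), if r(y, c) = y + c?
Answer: -4555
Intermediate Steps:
r(y, c) = c + y
-4391 - r((Q - 5)², 64) = -4391 - (64 + (-5 - 5)²) = -4391 - (64 + (-10)²) = -4391 - (64 + 100) = -4391 - 1*164 = -4391 - 164 = -4555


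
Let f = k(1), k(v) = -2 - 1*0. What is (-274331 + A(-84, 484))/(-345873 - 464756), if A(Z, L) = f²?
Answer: 274327/810629 ≈ 0.33841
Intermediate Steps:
k(v) = -2 (k(v) = -2 + 0 = -2)
f = -2
A(Z, L) = 4 (A(Z, L) = (-2)² = 4)
(-274331 + A(-84, 484))/(-345873 - 464756) = (-274331 + 4)/(-345873 - 464756) = -274327/(-810629) = -274327*(-1/810629) = 274327/810629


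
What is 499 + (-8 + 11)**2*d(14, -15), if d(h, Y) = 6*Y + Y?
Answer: -446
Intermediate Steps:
d(h, Y) = 7*Y
499 + (-8 + 11)**2*d(14, -15) = 499 + (-8 + 11)**2*(7*(-15)) = 499 + 3**2*(-105) = 499 + 9*(-105) = 499 - 945 = -446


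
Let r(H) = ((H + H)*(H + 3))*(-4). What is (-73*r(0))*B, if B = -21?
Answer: 0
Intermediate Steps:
r(H) = -8*H*(3 + H) (r(H) = ((2*H)*(3 + H))*(-4) = (2*H*(3 + H))*(-4) = -8*H*(3 + H))
(-73*r(0))*B = -(-584)*0*(3 + 0)*(-21) = -(-584)*0*3*(-21) = -73*0*(-21) = 0*(-21) = 0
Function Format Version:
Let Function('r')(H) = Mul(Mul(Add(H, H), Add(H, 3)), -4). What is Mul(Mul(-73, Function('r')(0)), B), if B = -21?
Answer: 0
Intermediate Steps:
Function('r')(H) = Mul(-8, H, Add(3, H)) (Function('r')(H) = Mul(Mul(Mul(2, H), Add(3, H)), -4) = Mul(Mul(2, H, Add(3, H)), -4) = Mul(-8, H, Add(3, H)))
Mul(Mul(-73, Function('r')(0)), B) = Mul(Mul(-73, Mul(-8, 0, Add(3, 0))), -21) = Mul(Mul(-73, Mul(-8, 0, 3)), -21) = Mul(Mul(-73, 0), -21) = Mul(0, -21) = 0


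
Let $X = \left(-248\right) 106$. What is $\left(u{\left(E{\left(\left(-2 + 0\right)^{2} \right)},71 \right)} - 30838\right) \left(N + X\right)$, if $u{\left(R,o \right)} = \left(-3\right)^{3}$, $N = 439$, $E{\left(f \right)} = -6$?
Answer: $797829385$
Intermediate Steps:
$X = -26288$
$u{\left(R,o \right)} = -27$
$\left(u{\left(E{\left(\left(-2 + 0\right)^{2} \right)},71 \right)} - 30838\right) \left(N + X\right) = \left(-27 - 30838\right) \left(439 - 26288\right) = \left(-30865\right) \left(-25849\right) = 797829385$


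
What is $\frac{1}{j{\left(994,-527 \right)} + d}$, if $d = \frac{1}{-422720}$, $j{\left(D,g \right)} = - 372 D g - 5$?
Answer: $\frac{422720}{82374487248319} \approx 5.1317 \cdot 10^{-9}$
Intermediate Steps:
$j{\left(D,g \right)} = -5 - 372 D g$ ($j{\left(D,g \right)} = - 372 D g - 5 = -5 - 372 D g$)
$d = - \frac{1}{422720} \approx -2.3656 \cdot 10^{-6}$
$\frac{1}{j{\left(994,-527 \right)} + d} = \frac{1}{\left(-5 - 369768 \left(-527\right)\right) - \frac{1}{422720}} = \frac{1}{\left(-5 + 194867736\right) - \frac{1}{422720}} = \frac{1}{194867731 - \frac{1}{422720}} = \frac{1}{\frac{82374487248319}{422720}} = \frac{422720}{82374487248319}$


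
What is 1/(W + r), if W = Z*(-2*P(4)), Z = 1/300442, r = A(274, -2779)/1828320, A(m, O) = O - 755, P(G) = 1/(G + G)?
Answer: -45775343120/88518259 ≈ -517.13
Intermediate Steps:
P(G) = 1/(2*G)
A(m, O) = -755 + O
r = -589/304720 (r = (-755 - 2779)/1828320 = -3534*1/1828320 = -589/304720 ≈ -0.0019329)
Z = 1/300442 ≈ 3.3284e-6
W = -1/1201768 (W = (-1/4)/300442 = (-2*⅛)/300442 = (1/300442)*(-¼) = -1/1201768 ≈ -8.3211e-7)
1/(W + r) = 1/(-1/1201768 - 589/304720) = 1/(-88518259/45775343120) = -45775343120/88518259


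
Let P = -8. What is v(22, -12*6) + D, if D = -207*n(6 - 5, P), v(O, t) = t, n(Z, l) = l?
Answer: 1584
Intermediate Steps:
D = 1656 (D = -207*(-8) = 1656)
v(22, -12*6) + D = -12*6 + 1656 = -72 + 1656 = 1584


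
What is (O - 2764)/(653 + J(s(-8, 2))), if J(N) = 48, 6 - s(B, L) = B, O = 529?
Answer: -2235/701 ≈ -3.1883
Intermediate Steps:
s(B, L) = 6 - B
(O - 2764)/(653 + J(s(-8, 2))) = (529 - 2764)/(653 + 48) = -2235/701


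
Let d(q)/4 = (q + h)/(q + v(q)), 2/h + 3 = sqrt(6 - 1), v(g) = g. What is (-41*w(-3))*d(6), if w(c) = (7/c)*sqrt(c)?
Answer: 287*I*sqrt(3)*(9 - sqrt(5))/18 ≈ 186.8*I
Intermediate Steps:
h = 2/(-3 + sqrt(5)) (h = 2/(-3 + sqrt(6 - 1)) = 2/(-3 + sqrt(5)) ≈ -2.6180)
w(c) = 7/sqrt(c)
d(q) = 2*(-3/2 + q - sqrt(5)/2)/q (d(q) = 4*((q + (-3/2 - sqrt(5)/2))/(q + q)) = 4*((-3/2 + q - sqrt(5)/2)/((2*q))) = 4*((-3/2 + q - sqrt(5)/2)*(1/(2*q))) = 4*((-3/2 + q - sqrt(5)/2)/(2*q)) = 2*(-3/2 + q - sqrt(5)/2)/q)
(-41*w(-3))*d(6) = (-287/sqrt(-3))*((-3 - sqrt(5) + 2*6)/6) = (-287*(-I*sqrt(3)/3))*((-3 - sqrt(5) + 12)/6) = (-(-287)*I*sqrt(3)/3)*((9 - sqrt(5))/6) = (287*I*sqrt(3)/3)*(3/2 - sqrt(5)/6) = 287*I*sqrt(3)*(3/2 - sqrt(5)/6)/3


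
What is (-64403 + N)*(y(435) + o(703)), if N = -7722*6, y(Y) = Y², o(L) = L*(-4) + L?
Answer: -20720290260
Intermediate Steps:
o(L) = -3*L (o(L) = -4*L + L = -3*L)
N = -46332
(-64403 + N)*(y(435) + o(703)) = (-64403 - 46332)*(435² - 3*703) = -110735*(189225 - 2109) = -110735*187116 = -20720290260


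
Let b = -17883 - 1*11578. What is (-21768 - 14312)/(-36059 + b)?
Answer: 451/819 ≈ 0.55067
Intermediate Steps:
b = -29461 (b = -17883 - 11578 = -29461)
(-21768 - 14312)/(-36059 + b) = (-21768 - 14312)/(-36059 - 29461) = -36080/(-65520) = -36080*(-1/65520) = 451/819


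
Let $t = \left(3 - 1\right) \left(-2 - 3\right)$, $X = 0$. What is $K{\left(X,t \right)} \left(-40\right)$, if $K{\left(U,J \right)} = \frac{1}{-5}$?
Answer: $8$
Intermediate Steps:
$t = -10$ ($t = 2 \left(-5\right) = -10$)
$K{\left(U,J \right)} = - \frac{1}{5}$
$K{\left(X,t \right)} \left(-40\right) = \left(- \frac{1}{5}\right) \left(-40\right) = 8$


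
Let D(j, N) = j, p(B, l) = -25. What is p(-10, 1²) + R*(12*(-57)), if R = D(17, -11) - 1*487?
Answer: 321455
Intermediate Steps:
R = -470 (R = 17 - 1*487 = 17 - 487 = -470)
p(-10, 1²) + R*(12*(-57)) = -25 - 5640*(-57) = -25 - 470*(-684) = -25 + 321480 = 321455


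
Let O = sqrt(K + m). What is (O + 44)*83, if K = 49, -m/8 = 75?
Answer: 3652 + 83*I*sqrt(551) ≈ 3652.0 + 1948.3*I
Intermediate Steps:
m = -600 (m = -8*75 = -600)
O = I*sqrt(551) (O = sqrt(49 - 600) = sqrt(-551) = I*sqrt(551) ≈ 23.473*I)
(O + 44)*83 = (I*sqrt(551) + 44)*83 = (44 + I*sqrt(551))*83 = 3652 + 83*I*sqrt(551)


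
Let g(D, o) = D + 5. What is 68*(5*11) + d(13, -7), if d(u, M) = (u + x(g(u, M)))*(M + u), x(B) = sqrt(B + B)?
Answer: 3854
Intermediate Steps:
g(D, o) = 5 + D
x(B) = sqrt(2)*sqrt(B) (x(B) = sqrt(2*B) = sqrt(2)*sqrt(B))
d(u, M) = (M + u)*(u + sqrt(2)*sqrt(5 + u)) (d(u, M) = (u + sqrt(2)*sqrt(5 + u))*(M + u) = (M + u)*(u + sqrt(2)*sqrt(5 + u)))
68*(5*11) + d(13, -7) = 68*(5*11) + (13**2 - 7*13 - 7*sqrt(10 + 2*13) + 13*sqrt(10 + 2*13)) = 68*55 + (169 - 91 - 7*sqrt(10 + 26) + 13*sqrt(10 + 26)) = 3740 + (169 - 91 - 7*sqrt(36) + 13*sqrt(36)) = 3740 + (169 - 91 - 7*6 + 13*6) = 3740 + (169 - 91 - 42 + 78) = 3740 + 114 = 3854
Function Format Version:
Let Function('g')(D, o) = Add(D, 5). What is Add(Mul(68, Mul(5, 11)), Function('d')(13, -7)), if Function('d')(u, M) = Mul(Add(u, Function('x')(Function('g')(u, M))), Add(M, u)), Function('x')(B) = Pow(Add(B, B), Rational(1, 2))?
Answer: 3854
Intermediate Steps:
Function('g')(D, o) = Add(5, D)
Function('x')(B) = Mul(Pow(2, Rational(1, 2)), Pow(B, Rational(1, 2))) (Function('x')(B) = Pow(Mul(2, B), Rational(1, 2)) = Mul(Pow(2, Rational(1, 2)), Pow(B, Rational(1, 2))))
Function('d')(u, M) = Mul(Add(M, u), Add(u, Mul(Pow(2, Rational(1, 2)), Pow(Add(5, u), Rational(1, 2))))) (Function('d')(u, M) = Mul(Add(u, Mul(Pow(2, Rational(1, 2)), Pow(Add(5, u), Rational(1, 2)))), Add(M, u)) = Mul(Add(M, u), Add(u, Mul(Pow(2, Rational(1, 2)), Pow(Add(5, u), Rational(1, 2))))))
Add(Mul(68, Mul(5, 11)), Function('d')(13, -7)) = Add(Mul(68, Mul(5, 11)), Add(Pow(13, 2), Mul(-7, 13), Mul(-7, Pow(Add(10, Mul(2, 13)), Rational(1, 2))), Mul(13, Pow(Add(10, Mul(2, 13)), Rational(1, 2))))) = Add(Mul(68, 55), Add(169, -91, Mul(-7, Pow(Add(10, 26), Rational(1, 2))), Mul(13, Pow(Add(10, 26), Rational(1, 2))))) = Add(3740, Add(169, -91, Mul(-7, Pow(36, Rational(1, 2))), Mul(13, Pow(36, Rational(1, 2))))) = Add(3740, Add(169, -91, Mul(-7, 6), Mul(13, 6))) = Add(3740, Add(169, -91, -42, 78)) = Add(3740, 114) = 3854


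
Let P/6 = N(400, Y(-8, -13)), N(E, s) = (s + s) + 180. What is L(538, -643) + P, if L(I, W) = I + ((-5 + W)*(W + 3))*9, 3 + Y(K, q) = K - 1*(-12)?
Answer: 3734110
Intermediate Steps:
Y(K, q) = 9 + K (Y(K, q) = -3 + (K - 1*(-12)) = -3 + (K + 12) = -3 + (12 + K) = 9 + K)
N(E, s) = 180 + 2*s (N(E, s) = 2*s + 180 = 180 + 2*s)
P = 1092 (P = 6*(180 + 2*(9 - 8)) = 6*(180 + 2*1) = 6*(180 + 2) = 6*182 = 1092)
L(I, W) = I + 9*(-5 + W)*(3 + W) (L(I, W) = I + ((-5 + W)*(3 + W))*9 = I + 9*(-5 + W)*(3 + W))
L(538, -643) + P = (-135 + 538 - 18*(-643) + 9*(-643)²) + 1092 = (-135 + 538 + 11574 + 9*413449) + 1092 = (-135 + 538 + 11574 + 3721041) + 1092 = 3733018 + 1092 = 3734110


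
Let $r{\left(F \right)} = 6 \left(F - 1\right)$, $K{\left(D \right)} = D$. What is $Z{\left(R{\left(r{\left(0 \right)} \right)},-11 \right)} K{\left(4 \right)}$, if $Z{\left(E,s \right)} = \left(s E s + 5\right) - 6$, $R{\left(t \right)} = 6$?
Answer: $2900$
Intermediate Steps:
$r{\left(F \right)} = -6 + 6 F$ ($r{\left(F \right)} = 6 \left(-1 + F\right) = -6 + 6 F$)
$Z{\left(E,s \right)} = -1 + E s^{2}$ ($Z{\left(E,s \right)} = \left(E s s + 5\right) - 6 = \left(E s^{2} + 5\right) - 6 = \left(5 + E s^{2}\right) - 6 = -1 + E s^{2}$)
$Z{\left(R{\left(r{\left(0 \right)} \right)},-11 \right)} K{\left(4 \right)} = \left(-1 + 6 \left(-11\right)^{2}\right) 4 = \left(-1 + 6 \cdot 121\right) 4 = \left(-1 + 726\right) 4 = 725 \cdot 4 = 2900$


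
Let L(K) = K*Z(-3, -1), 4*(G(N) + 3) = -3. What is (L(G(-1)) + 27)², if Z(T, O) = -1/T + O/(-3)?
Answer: 2401/4 ≈ 600.25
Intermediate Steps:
G(N) = -15/4 (G(N) = -3 + (¼)*(-3) = -3 - ¾ = -15/4)
Z(T, O) = -1/T - O/3 (Z(T, O) = -1/T + O*(-⅓) = -1/T - O/3)
L(K) = 2*K/3 (L(K) = K*(-1/(-3) - ⅓*(-1)) = K*(-1*(-⅓) + ⅓) = K*(⅓ + ⅓) = K*(⅔) = 2*K/3)
(L(G(-1)) + 27)² = ((⅔)*(-15/4) + 27)² = (-5/2 + 27)² = (49/2)² = 2401/4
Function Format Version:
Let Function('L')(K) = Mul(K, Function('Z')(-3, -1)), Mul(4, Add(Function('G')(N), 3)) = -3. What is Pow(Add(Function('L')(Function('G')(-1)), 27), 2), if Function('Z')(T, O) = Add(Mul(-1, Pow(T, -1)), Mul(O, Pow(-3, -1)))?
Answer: Rational(2401, 4) ≈ 600.25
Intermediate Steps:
Function('G')(N) = Rational(-15, 4) (Function('G')(N) = Add(-3, Mul(Rational(1, 4), -3)) = Add(-3, Rational(-3, 4)) = Rational(-15, 4))
Function('Z')(T, O) = Add(Mul(-1, Pow(T, -1)), Mul(Rational(-1, 3), O)) (Function('Z')(T, O) = Add(Mul(-1, Pow(T, -1)), Mul(O, Rational(-1, 3))) = Add(Mul(-1, Pow(T, -1)), Mul(Rational(-1, 3), O)))
Function('L')(K) = Mul(Rational(2, 3), K) (Function('L')(K) = Mul(K, Add(Mul(-1, Pow(-3, -1)), Mul(Rational(-1, 3), -1))) = Mul(K, Add(Mul(-1, Rational(-1, 3)), Rational(1, 3))) = Mul(K, Add(Rational(1, 3), Rational(1, 3))) = Mul(K, Rational(2, 3)) = Mul(Rational(2, 3), K))
Pow(Add(Function('L')(Function('G')(-1)), 27), 2) = Pow(Add(Mul(Rational(2, 3), Rational(-15, 4)), 27), 2) = Pow(Add(Rational(-5, 2), 27), 2) = Pow(Rational(49, 2), 2) = Rational(2401, 4)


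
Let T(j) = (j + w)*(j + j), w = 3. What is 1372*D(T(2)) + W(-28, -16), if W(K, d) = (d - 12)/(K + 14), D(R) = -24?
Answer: -32926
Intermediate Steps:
T(j) = 2*j*(3 + j) (T(j) = (j + 3)*(j + j) = (3 + j)*(2*j) = 2*j*(3 + j))
W(K, d) = (-12 + d)/(14 + K)
1372*D(T(2)) + W(-28, -16) = 1372*(-24) + (-12 - 16)/(14 - 28) = -32928 - 28/(-14) = -32928 - 1/14*(-28) = -32928 + 2 = -32926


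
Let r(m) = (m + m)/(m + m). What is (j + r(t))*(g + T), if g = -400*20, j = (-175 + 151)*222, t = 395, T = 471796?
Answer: -2470641292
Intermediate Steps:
r(m) = 1 (r(m) = (2*m)/((2*m)) = (2*m)*(1/(2*m)) = 1)
j = -5328 (j = -24*222 = -5328)
g = -8000
(j + r(t))*(g + T) = (-5328 + 1)*(-8000 + 471796) = -5327*463796 = -2470641292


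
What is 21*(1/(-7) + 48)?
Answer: 1005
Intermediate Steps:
21*(1/(-7) + 48) = 21*(-⅐ + 48) = 21*(335/7) = 1005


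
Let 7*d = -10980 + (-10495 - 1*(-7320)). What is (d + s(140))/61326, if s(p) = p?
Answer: -13175/429282 ≈ -0.030691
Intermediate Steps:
d = -14155/7 (d = (-10980 + (-10495 - 1*(-7320)))/7 = (-10980 + (-10495 + 7320))/7 = (-10980 - 3175)/7 = (⅐)*(-14155) = -14155/7 ≈ -2022.1)
(d + s(140))/61326 = (-14155/7 + 140)/61326 = -13175/7*1/61326 = -13175/429282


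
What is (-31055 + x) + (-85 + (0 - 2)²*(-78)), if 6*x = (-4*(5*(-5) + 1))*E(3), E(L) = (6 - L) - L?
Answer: -31452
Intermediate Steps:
E(L) = 6 - 2*L
x = 0 (x = ((-4*(5*(-5) + 1))*(6 - 2*3))/6 = ((-4*(-25 + 1))*(6 - 6))/6 = (-4*(-24)*0)/6 = (96*0)/6 = (⅙)*0 = 0)
(-31055 + x) + (-85 + (0 - 2)²*(-78)) = (-31055 + 0) + (-85 + (0 - 2)²*(-78)) = -31055 + (-85 + (-2)²*(-78)) = -31055 + (-85 + 4*(-78)) = -31055 + (-85 - 312) = -31055 - 397 = -31452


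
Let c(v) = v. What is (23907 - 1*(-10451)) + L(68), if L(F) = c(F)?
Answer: 34426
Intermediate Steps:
L(F) = F
(23907 - 1*(-10451)) + L(68) = (23907 - 1*(-10451)) + 68 = (23907 + 10451) + 68 = 34358 + 68 = 34426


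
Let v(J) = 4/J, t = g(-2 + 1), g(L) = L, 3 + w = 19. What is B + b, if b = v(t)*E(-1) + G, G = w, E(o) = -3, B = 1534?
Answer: 1562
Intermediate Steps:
w = 16 (w = -3 + 19 = 16)
t = -1 (t = -2 + 1 = -1)
G = 16
b = 28 (b = (4/(-1))*(-3) + 16 = (4*(-1))*(-3) + 16 = -4*(-3) + 16 = 12 + 16 = 28)
B + b = 1534 + 28 = 1562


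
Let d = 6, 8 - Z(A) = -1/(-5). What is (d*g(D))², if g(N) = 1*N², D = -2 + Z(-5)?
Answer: 25462116/625 ≈ 40739.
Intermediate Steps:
Z(A) = 39/5 (Z(A) = 8 - (-1)/(-5) = 8 - (-1)*(-1)/5 = 8 - 1*⅕ = 8 - ⅕ = 39/5)
D = 29/5 (D = -2 + 39/5 = 29/5 ≈ 5.8000)
g(N) = N²
(d*g(D))² = (6*(29/5)²)² = (6*(841/25))² = (5046/25)² = 25462116/625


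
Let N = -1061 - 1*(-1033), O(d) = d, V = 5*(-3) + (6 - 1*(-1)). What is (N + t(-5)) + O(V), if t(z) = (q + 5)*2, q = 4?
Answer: -18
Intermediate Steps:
V = -8 (V = -15 + (6 + 1) = -15 + 7 = -8)
t(z) = 18 (t(z) = (4 + 5)*2 = 9*2 = 18)
N = -28 (N = -1061 + 1033 = -28)
(N + t(-5)) + O(V) = (-28 + 18) - 8 = -10 - 8 = -18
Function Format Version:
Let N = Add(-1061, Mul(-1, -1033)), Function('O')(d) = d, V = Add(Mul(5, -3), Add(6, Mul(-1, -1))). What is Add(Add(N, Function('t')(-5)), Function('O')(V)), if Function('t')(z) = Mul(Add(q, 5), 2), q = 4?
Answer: -18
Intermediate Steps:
V = -8 (V = Add(-15, Add(6, 1)) = Add(-15, 7) = -8)
Function('t')(z) = 18 (Function('t')(z) = Mul(Add(4, 5), 2) = Mul(9, 2) = 18)
N = -28 (N = Add(-1061, 1033) = -28)
Add(Add(N, Function('t')(-5)), Function('O')(V)) = Add(Add(-28, 18), -8) = Add(-10, -8) = -18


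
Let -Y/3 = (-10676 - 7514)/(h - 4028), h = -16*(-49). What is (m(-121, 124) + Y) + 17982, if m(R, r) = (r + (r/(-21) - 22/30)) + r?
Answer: 3100755841/170310 ≈ 18207.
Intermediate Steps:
h = 784
m(R, r) = -11/15 + 41*r/21 (m(R, r) = (r + (r*(-1/21) - 22*1/30)) + r = (r + (-r/21 - 11/15)) + r = (r + (-11/15 - r/21)) + r = (-11/15 + 20*r/21) + r = -11/15 + 41*r/21)
Y = -27285/1622 (Y = -3*(-10676 - 7514)/(784 - 4028) = -(-54570)/(-3244) = -(-54570)*(-1)/3244 = -3*9095/1622 = -27285/1622 ≈ -16.822)
(m(-121, 124) + Y) + 17982 = ((-11/15 + (41/21)*124) - 27285/1622) + 17982 = ((-11/15 + 5084/21) - 27285/1622) + 17982 = (25343/105 - 27285/1622) + 17982 = 38241421/170310 + 17982 = 3100755841/170310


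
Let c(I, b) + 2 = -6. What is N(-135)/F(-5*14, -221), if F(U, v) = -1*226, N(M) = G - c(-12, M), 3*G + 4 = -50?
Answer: 5/113 ≈ 0.044248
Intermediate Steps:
c(I, b) = -8 (c(I, b) = -2 - 6 = -8)
G = -18 (G = -4/3 + (⅓)*(-50) = -4/3 - 50/3 = -18)
N(M) = -10 (N(M) = -18 - 1*(-8) = -18 + 8 = -10)
F(U, v) = -226
N(-135)/F(-5*14, -221) = -10/(-226) = -10*(-1/226) = 5/113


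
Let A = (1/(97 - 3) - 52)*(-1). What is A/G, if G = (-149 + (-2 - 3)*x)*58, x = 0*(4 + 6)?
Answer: -4887/812348 ≈ -0.0060159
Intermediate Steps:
x = 0 (x = 0*10 = 0)
A = 4887/94 (A = (1/94 - 52)*(-1) = -4887/94*(-1) = 4887/94 ≈ 51.989)
G = -8642 (G = (-149 + (-2 - 3)*0)*58 = (-149 - 5*0)*58 = (-149 + 0)*58 = -149*58 = -8642)
A/G = (4887/94)/(-8642) = (4887/94)*(-1/8642) = -4887/812348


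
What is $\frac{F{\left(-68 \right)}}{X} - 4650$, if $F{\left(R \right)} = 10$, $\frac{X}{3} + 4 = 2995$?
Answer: $- \frac{41724440}{8973} \approx -4650.0$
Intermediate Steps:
$X = 8973$ ($X = -12 + 3 \cdot 2995 = -12 + 8985 = 8973$)
$\frac{F{\left(-68 \right)}}{X} - 4650 = \frac{10}{8973} - 4650 = - \frac{41724440}{8973}$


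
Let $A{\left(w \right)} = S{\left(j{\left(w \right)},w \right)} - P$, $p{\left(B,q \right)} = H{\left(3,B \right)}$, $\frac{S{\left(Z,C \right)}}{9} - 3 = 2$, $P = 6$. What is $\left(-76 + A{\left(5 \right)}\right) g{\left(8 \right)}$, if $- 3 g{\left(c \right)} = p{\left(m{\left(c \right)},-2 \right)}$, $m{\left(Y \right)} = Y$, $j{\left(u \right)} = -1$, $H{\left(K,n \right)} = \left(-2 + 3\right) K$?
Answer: $37$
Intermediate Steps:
$H{\left(K,n \right)} = K$ ($H{\left(K,n \right)} = 1 K = K$)
$S{\left(Z,C \right)} = 45$ ($S{\left(Z,C \right)} = 27 + 9 \cdot 2 = 27 + 18 = 45$)
$p{\left(B,q \right)} = 3$
$A{\left(w \right)} = 39$ ($A{\left(w \right)} = 45 - 6 = 39$)
$g{\left(c \right)} = -1$ ($g{\left(c \right)} = \left(- \frac{1}{3}\right) 3 = -1$)
$\left(-76 + A{\left(5 \right)}\right) g{\left(8 \right)} = \left(-76 + 39\right) \left(-1\right) = \left(-37\right) \left(-1\right) = 37$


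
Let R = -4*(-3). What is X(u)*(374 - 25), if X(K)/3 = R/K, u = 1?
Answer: 12564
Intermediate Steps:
R = 12 (R = -1*(-12) = 12)
X(K) = 36/K (X(K) = 3*(12/K) = 36/K)
X(u)*(374 - 25) = (36/1)*(374 - 25) = (36*1)*349 = 36*349 = 12564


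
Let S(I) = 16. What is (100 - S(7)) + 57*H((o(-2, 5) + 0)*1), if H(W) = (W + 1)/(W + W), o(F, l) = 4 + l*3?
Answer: 114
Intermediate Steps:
o(F, l) = 4 + 3*l
H(W) = (1 + W)/(2*W) (H(W) = (1 + W)/((2*W)) = (1 + W)*(1/(2*W)) = (1 + W)/(2*W))
(100 - S(7)) + 57*H((o(-2, 5) + 0)*1) = (100 - 1*16) + 57*((1 + ((4 + 3*5) + 0)*1)/(2*((((4 + 3*5) + 0)*1)))) = (100 - 16) + 57*((1 + ((4 + 15) + 0)*1)/(2*((((4 + 15) + 0)*1)))) = 84 + 57*((1 + (19 + 0)*1)/(2*(((19 + 0)*1)))) = 84 + 57*((1 + 19*1)/(2*((19*1)))) = 84 + 57*((1/2)*(1 + 19)/19) = 84 + 57*((1/2)*(1/19)*20) = 84 + 57*(10/19) = 84 + 30 = 114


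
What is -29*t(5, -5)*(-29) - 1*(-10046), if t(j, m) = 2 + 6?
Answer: 16774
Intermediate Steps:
t(j, m) = 8
-29*t(5, -5)*(-29) - 1*(-10046) = -29*8*(-29) - 1*(-10046) = -232*(-29) + 10046 = 6728 + 10046 = 16774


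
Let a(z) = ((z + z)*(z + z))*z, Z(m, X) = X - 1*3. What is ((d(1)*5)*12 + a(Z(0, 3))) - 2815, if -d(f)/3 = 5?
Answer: -3715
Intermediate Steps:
Z(m, X) = -3 + X (Z(m, X) = X - 3 = -3 + X)
d(f) = -15 (d(f) = -3*5 = -15)
a(z) = 4*z**3 (a(z) = ((2*z)*(2*z))*z = (4*z**2)*z = 4*z**3)
((d(1)*5)*12 + a(Z(0, 3))) - 2815 = (-15*5*12 + 4*(-3 + 3)**3) - 2815 = (-75*12 + 4*0**3) - 2815 = (-900 + 4*0) - 2815 = (-900 + 0) - 2815 = -900 - 2815 = -3715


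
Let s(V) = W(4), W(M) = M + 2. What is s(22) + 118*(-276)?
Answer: -32562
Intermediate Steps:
W(M) = 2 + M
s(V) = 6 (s(V) = 2 + 4 = 6)
s(22) + 118*(-276) = 6 + 118*(-276) = 6 - 32568 = -32562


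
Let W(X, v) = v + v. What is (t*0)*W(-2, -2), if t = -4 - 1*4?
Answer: 0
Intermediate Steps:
W(X, v) = 2*v
t = -8 (t = -4 - 4 = -8)
(t*0)*W(-2, -2) = (-8*0)*(2*(-2)) = 0*(-4) = 0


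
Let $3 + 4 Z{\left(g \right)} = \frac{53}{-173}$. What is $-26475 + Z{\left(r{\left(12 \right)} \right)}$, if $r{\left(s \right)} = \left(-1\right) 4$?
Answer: $- \frac{4580318}{173} \approx -26476.0$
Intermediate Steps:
$r{\left(s \right)} = -4$
$Z{\left(g \right)} = - \frac{143}{173}$ ($Z{\left(g \right)} = - \frac{3}{4} + \frac{53 \frac{1}{-173}}{4} = - \frac{3}{4} + \frac{53 \left(- \frac{1}{173}\right)}{4} = - \frac{3}{4} + \frac{1}{4} \left(- \frac{53}{173}\right) = - \frac{3}{4} - \frac{53}{692} = - \frac{143}{173}$)
$-26475 + Z{\left(r{\left(12 \right)} \right)} = -26475 - \frac{143}{173} = - \frac{4580318}{173}$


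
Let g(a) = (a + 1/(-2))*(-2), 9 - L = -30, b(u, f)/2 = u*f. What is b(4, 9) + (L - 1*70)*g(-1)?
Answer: -21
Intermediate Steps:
b(u, f) = 2*f*u (b(u, f) = 2*(u*f) = 2*(f*u) = 2*f*u)
L = 39 (L = 9 - 1*(-30) = 9 + 30 = 39)
g(a) = 1 - 2*a (g(a) = (a - 1/2)*(-2) = (-1/2 + a)*(-2) = 1 - 2*a)
b(4, 9) + (L - 1*70)*g(-1) = 2*9*4 + (39 - 1*70)*(1 - 2*(-1)) = 72 + (39 - 70)*(1 + 2) = 72 - 31*3 = 72 - 93 = -21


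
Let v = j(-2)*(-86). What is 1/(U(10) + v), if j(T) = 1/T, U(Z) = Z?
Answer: 1/53 ≈ 0.018868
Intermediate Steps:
v = 43 (v = -86/(-2) = -1/2*(-86) = 43)
1/(U(10) + v) = 1/(10 + 43) = 1/53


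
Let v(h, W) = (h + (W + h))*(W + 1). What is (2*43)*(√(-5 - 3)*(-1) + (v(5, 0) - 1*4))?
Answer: 516 - 172*I*√2 ≈ 516.0 - 243.24*I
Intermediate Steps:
v(h, W) = (1 + W)*(W + 2*h) (v(h, W) = (W + 2*h)*(1 + W) = (1 + W)*(W + 2*h))
(2*43)*(√(-5 - 3)*(-1) + (v(5, 0) - 1*4)) = (2*43)*(√(-5 - 3)*(-1) + ((0 + 0² + 2*5 + 2*0*5) - 1*4)) = 86*(√(-8)*(-1) + ((0 + 0 + 10 + 0) - 4)) = 86*((2*I*√2)*(-1) + (10 - 4)) = 86*(-2*I*√2 + 6) = 86*(6 - 2*I*√2) = 516 - 172*I*√2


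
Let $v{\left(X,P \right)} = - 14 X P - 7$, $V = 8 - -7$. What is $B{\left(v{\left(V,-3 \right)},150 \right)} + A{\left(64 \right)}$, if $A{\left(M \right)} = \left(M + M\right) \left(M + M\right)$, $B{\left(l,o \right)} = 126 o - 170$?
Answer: $35114$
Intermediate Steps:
$V = 15$ ($V = 8 + 7 = 15$)
$v{\left(X,P \right)} = -7 - 14 P X$ ($v{\left(X,P \right)} = - 14 P X - 7 = -7 - 14 P X$)
$B{\left(l,o \right)} = -170 + 126 o$
$A{\left(M \right)} = 4 M^{2}$ ($A{\left(M \right)} = 2 M 2 M = 4 M^{2}$)
$B{\left(v{\left(V,-3 \right)},150 \right)} + A{\left(64 \right)} = \left(-170 + 126 \cdot 150\right) + 4 \cdot 64^{2} = \left(-170 + 18900\right) + 4 \cdot 4096 = 18730 + 16384 = 35114$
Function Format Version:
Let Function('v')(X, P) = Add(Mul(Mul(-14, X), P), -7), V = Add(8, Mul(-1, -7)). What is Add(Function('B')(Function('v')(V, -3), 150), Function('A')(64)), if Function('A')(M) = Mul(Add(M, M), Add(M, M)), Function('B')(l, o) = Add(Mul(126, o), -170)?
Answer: 35114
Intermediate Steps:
V = 15 (V = Add(8, 7) = 15)
Function('v')(X, P) = Add(-7, Mul(-14, P, X)) (Function('v')(X, P) = Add(Mul(-14, P, X), -7) = Add(-7, Mul(-14, P, X)))
Function('B')(l, o) = Add(-170, Mul(126, o))
Function('A')(M) = Mul(4, Pow(M, 2)) (Function('A')(M) = Mul(Mul(2, M), Mul(2, M)) = Mul(4, Pow(M, 2)))
Add(Function('B')(Function('v')(V, -3), 150), Function('A')(64)) = Add(Add(-170, Mul(126, 150)), Mul(4, Pow(64, 2))) = Add(Add(-170, 18900), Mul(4, 4096)) = Add(18730, 16384) = 35114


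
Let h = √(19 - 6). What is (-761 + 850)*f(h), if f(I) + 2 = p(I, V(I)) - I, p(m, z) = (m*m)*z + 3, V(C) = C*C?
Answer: 15130 - 89*√13 ≈ 14809.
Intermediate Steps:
V(C) = C²
h = √13 ≈ 3.6056
p(m, z) = 3 + z*m² (p(m, z) = m²*z + 3 = z*m² + 3 = 3 + z*m²)
f(I) = 1 + I⁴ - I (f(I) = -2 + ((3 + I²*I²) - I) = -2 + ((3 + I⁴) - I) = -2 + (3 + I⁴ - I) = 1 + I⁴ - I)
(-761 + 850)*f(h) = (-761 + 850)*(1 + (√13)⁴ - √13) = 89*(1 + 169 - √13) = 89*(170 - √13) = 15130 - 89*√13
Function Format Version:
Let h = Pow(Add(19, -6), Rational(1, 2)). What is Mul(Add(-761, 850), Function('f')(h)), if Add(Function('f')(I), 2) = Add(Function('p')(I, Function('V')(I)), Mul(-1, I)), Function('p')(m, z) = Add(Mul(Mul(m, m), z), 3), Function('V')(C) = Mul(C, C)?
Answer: Add(15130, Mul(-89, Pow(13, Rational(1, 2)))) ≈ 14809.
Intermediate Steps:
Function('V')(C) = Pow(C, 2)
h = Pow(13, Rational(1, 2)) ≈ 3.6056
Function('p')(m, z) = Add(3, Mul(z, Pow(m, 2))) (Function('p')(m, z) = Add(Mul(Pow(m, 2), z), 3) = Add(Mul(z, Pow(m, 2)), 3) = Add(3, Mul(z, Pow(m, 2))))
Function('f')(I) = Add(1, Pow(I, 4), Mul(-1, I)) (Function('f')(I) = Add(-2, Add(Add(3, Mul(Pow(I, 2), Pow(I, 2))), Mul(-1, I))) = Add(-2, Add(Add(3, Pow(I, 4)), Mul(-1, I))) = Add(-2, Add(3, Pow(I, 4), Mul(-1, I))) = Add(1, Pow(I, 4), Mul(-1, I)))
Mul(Add(-761, 850), Function('f')(h)) = Mul(Add(-761, 850), Add(1, Pow(Pow(13, Rational(1, 2)), 4), Mul(-1, Pow(13, Rational(1, 2))))) = Mul(89, Add(1, 169, Mul(-1, Pow(13, Rational(1, 2))))) = Mul(89, Add(170, Mul(-1, Pow(13, Rational(1, 2))))) = Add(15130, Mul(-89, Pow(13, Rational(1, 2))))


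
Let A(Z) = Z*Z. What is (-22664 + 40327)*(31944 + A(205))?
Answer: 1306514447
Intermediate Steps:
A(Z) = Z**2
(-22664 + 40327)*(31944 + A(205)) = (-22664 + 40327)*(31944 + 205**2) = 17663*(31944 + 42025) = 17663*73969 = 1306514447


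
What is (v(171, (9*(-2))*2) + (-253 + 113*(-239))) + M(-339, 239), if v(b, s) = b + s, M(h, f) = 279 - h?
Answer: -26507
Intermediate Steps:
(v(171, (9*(-2))*2) + (-253 + 113*(-239))) + M(-339, 239) = ((171 + (9*(-2))*2) + (-253 + 113*(-239))) + (279 - 1*(-339)) = ((171 - 18*2) + (-253 - 27007)) + (279 + 339) = ((171 - 36) - 27260) + 618 = (135 - 27260) + 618 = -27125 + 618 = -26507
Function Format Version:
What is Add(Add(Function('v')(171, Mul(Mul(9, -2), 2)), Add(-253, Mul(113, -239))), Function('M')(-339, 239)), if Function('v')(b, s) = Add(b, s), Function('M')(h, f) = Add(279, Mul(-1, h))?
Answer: -26507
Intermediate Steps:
Add(Add(Function('v')(171, Mul(Mul(9, -2), 2)), Add(-253, Mul(113, -239))), Function('M')(-339, 239)) = Add(Add(Add(171, Mul(Mul(9, -2), 2)), Add(-253, Mul(113, -239))), Add(279, Mul(-1, -339))) = Add(Add(Add(171, Mul(-18, 2)), Add(-253, -27007)), Add(279, 339)) = Add(Add(Add(171, -36), -27260), 618) = Add(Add(135, -27260), 618) = Add(-27125, 618) = -26507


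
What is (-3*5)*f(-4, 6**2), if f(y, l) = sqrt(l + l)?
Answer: -90*sqrt(2) ≈ -127.28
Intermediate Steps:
f(y, l) = sqrt(2)*sqrt(l) (f(y, l) = sqrt(2*l) = sqrt(2)*sqrt(l))
(-3*5)*f(-4, 6**2) = (-3*5)*(sqrt(2)*sqrt(6**2)) = -15*sqrt(2)*sqrt(36) = -15*sqrt(2)*6 = -90*sqrt(2)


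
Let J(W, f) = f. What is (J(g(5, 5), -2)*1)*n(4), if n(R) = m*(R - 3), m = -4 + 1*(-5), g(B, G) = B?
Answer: 18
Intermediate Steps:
m = -9 (m = -4 - 5 = -9)
n(R) = 27 - 9*R (n(R) = -9*(R - 3) = -9*(-3 + R) = 27 - 9*R)
(J(g(5, 5), -2)*1)*n(4) = (-2*1)*(27 - 9*4) = -2*(27 - 36) = -2*(-9) = 18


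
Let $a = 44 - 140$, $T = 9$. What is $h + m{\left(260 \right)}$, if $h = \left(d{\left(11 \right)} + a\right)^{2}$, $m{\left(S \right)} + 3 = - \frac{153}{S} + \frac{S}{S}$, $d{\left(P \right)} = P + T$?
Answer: $\frac{1501087}{260} \approx 5773.4$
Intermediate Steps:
$a = -96$ ($a = 44 - 140 = -96$)
$d{\left(P \right)} = 9 + P$ ($d{\left(P \right)} = P + 9 = 9 + P$)
$m{\left(S \right)} = -2 - \frac{153}{S}$ ($m{\left(S \right)} = -3 - \left(\frac{153}{S} - \frac{S}{S}\right) = -3 + \left(- \frac{153}{S} + 1\right) = -3 + \left(1 - \frac{153}{S}\right) = -2 - \frac{153}{S}$)
$h = 5776$ ($h = \left(\left(9 + 11\right) - 96\right)^{2} = \left(20 - 96\right)^{2} = \left(-76\right)^{2} = 5776$)
$h + m{\left(260 \right)} = 5776 - \left(2 + \frac{153}{260}\right) = 5776 - \frac{673}{260} = \frac{1501087}{260}$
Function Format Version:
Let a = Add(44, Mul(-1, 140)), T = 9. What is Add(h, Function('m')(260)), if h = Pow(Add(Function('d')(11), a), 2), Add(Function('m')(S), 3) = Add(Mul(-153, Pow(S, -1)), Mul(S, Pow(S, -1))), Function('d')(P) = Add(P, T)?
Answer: Rational(1501087, 260) ≈ 5773.4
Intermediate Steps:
a = -96 (a = Add(44, -140) = -96)
Function('d')(P) = Add(9, P) (Function('d')(P) = Add(P, 9) = Add(9, P))
Function('m')(S) = Add(-2, Mul(-153, Pow(S, -1))) (Function('m')(S) = Add(-3, Add(Mul(-153, Pow(S, -1)), Mul(S, Pow(S, -1)))) = Add(-3, Add(Mul(-153, Pow(S, -1)), 1)) = Add(-3, Add(1, Mul(-153, Pow(S, -1)))) = Add(-2, Mul(-153, Pow(S, -1))))
h = 5776 (h = Pow(Add(Add(9, 11), -96), 2) = Pow(Add(20, -96), 2) = Pow(-76, 2) = 5776)
Add(h, Function('m')(260)) = Add(5776, Add(-2, Mul(-153, Pow(260, -1)))) = Add(5776, Add(-2, Mul(-153, Rational(1, 260)))) = Add(5776, Add(-2, Rational(-153, 260))) = Add(5776, Rational(-673, 260)) = Rational(1501087, 260)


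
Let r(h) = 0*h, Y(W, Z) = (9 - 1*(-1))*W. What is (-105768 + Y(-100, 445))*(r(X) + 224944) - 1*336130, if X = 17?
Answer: -24017157122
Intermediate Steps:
Y(W, Z) = 10*W (Y(W, Z) = (9 + 1)*W = 10*W)
r(h) = 0
(-105768 + Y(-100, 445))*(r(X) + 224944) - 1*336130 = (-105768 + 10*(-100))*(0 + 224944) - 1*336130 = (-105768 - 1000)*224944 - 336130 = -106768*224944 - 336130 = -24016820992 - 336130 = -24017157122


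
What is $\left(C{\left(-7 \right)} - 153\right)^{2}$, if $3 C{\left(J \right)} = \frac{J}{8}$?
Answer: $\frac{13535041}{576} \approx 23498.0$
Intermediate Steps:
$C{\left(J \right)} = \frac{J}{24}$ ($C{\left(J \right)} = \frac{J \frac{1}{8}}{3} = \frac{\frac{1}{8} J}{3} = \frac{J}{24}$)
$\left(C{\left(-7 \right)} - 153\right)^{2} = \left(\frac{1}{24} \left(-7\right) - 153\right)^{2} = \left(- \frac{7}{24} - 153\right)^{2} = \left(- \frac{3679}{24}\right)^{2} = \frac{13535041}{576}$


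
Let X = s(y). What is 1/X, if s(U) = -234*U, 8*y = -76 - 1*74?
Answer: 2/8775 ≈ 0.00022792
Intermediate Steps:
y = -75/4 (y = (-76 - 1*74)/8 = (-76 - 74)/8 = (1/8)*(-150) = -75/4 ≈ -18.750)
X = 8775/2 (X = -234*(-75/4) = 8775/2 ≈ 4387.5)
1/X = 1/(8775/2) = 2/8775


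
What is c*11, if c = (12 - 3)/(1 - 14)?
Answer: -99/13 ≈ -7.6154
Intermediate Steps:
c = -9/13 (c = 9/(-13) = 9*(-1/13) = -9/13 ≈ -0.69231)
c*11 = -9/13*11 = -99/13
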